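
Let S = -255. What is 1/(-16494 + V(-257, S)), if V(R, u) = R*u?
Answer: 1/49041 ≈ 2.0391e-5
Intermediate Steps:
1/(-16494 + V(-257, S)) = 1/(-16494 - 257*(-255)) = 1/(-16494 + 65535) = 1/49041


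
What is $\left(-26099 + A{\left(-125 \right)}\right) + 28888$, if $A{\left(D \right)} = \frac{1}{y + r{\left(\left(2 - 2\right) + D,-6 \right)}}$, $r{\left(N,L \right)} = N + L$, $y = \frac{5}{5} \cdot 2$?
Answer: $\frac{359780}{129} \approx 2789.0$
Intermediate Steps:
$y = 2$ ($y = 5 \cdot \frac{1}{5} \cdot 2 = 1 \cdot 2 = 2$)
$r{\left(N,L \right)} = L + N$
$A{\left(D \right)} = \frac{1}{-4 + D}$ ($A{\left(D \right)} = \frac{1}{2 + \left(-6 + \left(\left(2 - 2\right) + D\right)\right)} = \frac{1}{2 + \left(-6 + \left(0 + D\right)\right)} = \frac{1}{2 + \left(-6 + D\right)} = \frac{1}{-4 + D}$)
$\left(-26099 + A{\left(-125 \right)}\right) + 28888 = \left(-26099 + \frac{1}{-4 - 125}\right) + 28888 = \left(-26099 + \frac{1}{-129}\right) + 28888 = \left(-26099 - \frac{1}{129}\right) + 28888 = - \frac{3366772}{129} + 28888 = \frac{359780}{129}$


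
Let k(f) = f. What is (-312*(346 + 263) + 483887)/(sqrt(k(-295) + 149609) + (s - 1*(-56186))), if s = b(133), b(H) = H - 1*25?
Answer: 8271812213/1584432561 - 3232669*sqrt(1234)/3168865122 ≈ 5.1848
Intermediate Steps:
b(H) = -25 + H (b(H) = H - 25 = -25 + H)
s = 108 (s = -25 + 133 = 108)
(-312*(346 + 263) + 483887)/(sqrt(k(-295) + 149609) + (s - 1*(-56186))) = (-312*(346 + 263) + 483887)/(sqrt(-295 + 149609) + (108 - 1*(-56186))) = (-312*609 + 483887)/(sqrt(149314) + (108 + 56186)) = (-190008 + 483887)/(11*sqrt(1234) + 56294) = 293879/(56294 + 11*sqrt(1234))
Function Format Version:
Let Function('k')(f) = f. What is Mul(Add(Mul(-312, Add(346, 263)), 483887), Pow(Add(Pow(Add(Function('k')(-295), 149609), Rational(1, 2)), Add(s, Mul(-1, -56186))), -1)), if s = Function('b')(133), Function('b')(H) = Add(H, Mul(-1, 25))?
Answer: Add(Rational(8271812213, 1584432561), Mul(Rational(-3232669, 3168865122), Pow(1234, Rational(1, 2)))) ≈ 5.1848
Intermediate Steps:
Function('b')(H) = Add(-25, H) (Function('b')(H) = Add(H, -25) = Add(-25, H))
s = 108 (s = Add(-25, 133) = 108)
Mul(Add(Mul(-312, Add(346, 263)), 483887), Pow(Add(Pow(Add(Function('k')(-295), 149609), Rational(1, 2)), Add(s, Mul(-1, -56186))), -1)) = Mul(Add(Mul(-312, Add(346, 263)), 483887), Pow(Add(Pow(Add(-295, 149609), Rational(1, 2)), Add(108, Mul(-1, -56186))), -1)) = Mul(Add(Mul(-312, 609), 483887), Pow(Add(Pow(149314, Rational(1, 2)), Add(108, 56186)), -1)) = Mul(Add(-190008, 483887), Pow(Add(Mul(11, Pow(1234, Rational(1, 2))), 56294), -1)) = Mul(293879, Pow(Add(56294, Mul(11, Pow(1234, Rational(1, 2)))), -1))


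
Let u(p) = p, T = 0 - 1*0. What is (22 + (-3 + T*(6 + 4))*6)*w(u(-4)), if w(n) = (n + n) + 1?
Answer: -28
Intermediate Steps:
T = 0 (T = 0 + 0 = 0)
w(n) = 1 + 2*n (w(n) = 2*n + 1 = 1 + 2*n)
(22 + (-3 + T*(6 + 4))*6)*w(u(-4)) = (22 + (-3 + 0*(6 + 4))*6)*(1 + 2*(-4)) = (22 + (-3 + 0*10)*6)*(1 - 8) = (22 + (-3 + 0)*6)*(-7) = (22 - 3*6)*(-7) = (22 - 18)*(-7) = 4*(-7) = -28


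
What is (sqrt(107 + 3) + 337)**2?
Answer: (337 + sqrt(110))**2 ≈ 1.2075e+5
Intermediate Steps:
(sqrt(107 + 3) + 337)**2 = (sqrt(110) + 337)**2 = (337 + sqrt(110))**2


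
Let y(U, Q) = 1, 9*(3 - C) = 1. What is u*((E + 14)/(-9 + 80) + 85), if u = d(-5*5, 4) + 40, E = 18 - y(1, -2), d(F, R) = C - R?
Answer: 235900/71 ≈ 3322.5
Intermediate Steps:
C = 26/9 (C = 3 - ⅑*1 = 3 - ⅑ = 26/9 ≈ 2.8889)
d(F, R) = 26/9 - R
E = 17 (E = 18 - 1*1 = 18 - 1 = 17)
u = 350/9 (u = (26/9 - 1*4) + 40 = (26/9 - 4) + 40 = -10/9 + 40 = 350/9 ≈ 38.889)
u*((E + 14)/(-9 + 80) + 85) = 350*((17 + 14)/(-9 + 80) + 85)/9 = 350*(31/71 + 85)/9 = (350/9)*(6066/71) = 235900/71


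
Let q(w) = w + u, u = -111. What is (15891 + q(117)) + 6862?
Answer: 22759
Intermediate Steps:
q(w) = -111 + w (q(w) = w - 111 = -111 + w)
(15891 + q(117)) + 6862 = (15891 + (-111 + 117)) + 6862 = (15891 + 6) + 6862 = 15897 + 6862 = 22759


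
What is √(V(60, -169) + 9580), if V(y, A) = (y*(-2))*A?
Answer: 2*√7465 ≈ 172.80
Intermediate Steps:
V(y, A) = -2*A*y (V(y, A) = (-2*y)*A = -2*A*y)
√(V(60, -169) + 9580) = √(-2*(-169)*60 + 9580) = √(20280 + 9580) = √29860 = 2*√7465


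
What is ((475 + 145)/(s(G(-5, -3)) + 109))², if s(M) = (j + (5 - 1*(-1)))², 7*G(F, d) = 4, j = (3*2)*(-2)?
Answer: 15376/841 ≈ 18.283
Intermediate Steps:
j = -12 (j = 6*(-2) = -12)
G(F, d) = 4/7 (G(F, d) = (⅐)*4 = 4/7)
s(M) = 36 (s(M) = (-12 + (5 - 1*(-1)))² = (-12 + (5 + 1))² = (-12 + 6)² = (-6)² = 36)
((475 + 145)/(s(G(-5, -3)) + 109))² = ((475 + 145)/(36 + 109))² = (620/145)² = (620*(1/145))² = (124/29)² = 15376/841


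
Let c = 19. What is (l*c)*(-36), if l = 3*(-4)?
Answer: 8208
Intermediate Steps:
l = -12
(l*c)*(-36) = -12*19*(-36) = -228*(-36) = 8208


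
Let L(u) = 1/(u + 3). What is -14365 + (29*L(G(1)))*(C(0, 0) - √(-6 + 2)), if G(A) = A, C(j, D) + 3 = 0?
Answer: -57547/4 - 29*I/2 ≈ -14387.0 - 14.5*I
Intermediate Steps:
C(j, D) = -3 (C(j, D) = -3 + 0 = -3)
L(u) = 1/(3 + u)
-14365 + (29*L(G(1)))*(C(0, 0) - √(-6 + 2)) = -14365 + (29/(3 + 1))*(-3 - √(-6 + 2)) = -14365 + (29/4)*(-3 - √(-4)) = -14365 + (29*(¼))*(-3 - 2*I) = -14365 + 29*(-3 - 2*I)/4 = -14365 + (-87/4 - 29*I/2) = -57547/4 - 29*I/2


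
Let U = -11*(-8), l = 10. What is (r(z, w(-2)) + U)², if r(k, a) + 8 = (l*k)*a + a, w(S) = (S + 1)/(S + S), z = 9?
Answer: 168921/16 ≈ 10558.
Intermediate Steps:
w(S) = (1 + S)/(2*S) (w(S) = (1 + S)/((2*S)) = (1 + S)*(1/(2*S)) = (1 + S)/(2*S))
r(k, a) = -8 + a + 10*a*k (r(k, a) = -8 + ((10*k)*a + a) = -8 + (10*a*k + a) = -8 + (a + 10*a*k) = -8 + a + 10*a*k)
U = 88
(r(z, w(-2)) + U)² = ((-8 + (½)*(1 - 2)/(-2) + 10*((½)*(1 - 2)/(-2))*9) + 88)² = ((-8 + (½)*(-½)*(-1) + 10*((½)*(-½)*(-1))*9) + 88)² = ((-8 + ¼ + 10*(¼)*9) + 88)² = ((-8 + ¼ + 45/2) + 88)² = (59/4 + 88)² = (411/4)² = 168921/16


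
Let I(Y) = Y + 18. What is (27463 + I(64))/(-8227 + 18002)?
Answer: 5509/1955 ≈ 2.8179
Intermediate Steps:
I(Y) = 18 + Y
(27463 + I(64))/(-8227 + 18002) = (27463 + (18 + 64))/(-8227 + 18002) = (27463 + 82)/9775 = 27545*(1/9775) = 5509/1955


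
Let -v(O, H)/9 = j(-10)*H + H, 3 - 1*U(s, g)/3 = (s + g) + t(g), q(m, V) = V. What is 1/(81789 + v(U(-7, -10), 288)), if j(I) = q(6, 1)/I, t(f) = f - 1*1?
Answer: 5/397281 ≈ 1.2586e-5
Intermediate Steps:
t(f) = -1 + f (t(f) = f - 1 = -1 + f)
j(I) = 1/I
U(s, g) = 12 - 6*g - 3*s (U(s, g) = 9 - 3*((s + g) + (-1 + g)) = 9 - 3*((g + s) + (-1 + g)) = 9 - 3*(-1 + s + 2*g) = 9 + (3 - 6*g - 3*s) = 12 - 6*g - 3*s)
v(O, H) = -81*H/10 (v(O, H) = -9*(H/(-10) + H) = -9*(-H/10 + H) = -81*H/10)
1/(81789 + v(U(-7, -10), 288)) = 1/(81789 - 81/10*288) = 1/(81789 - 11664/5) = 1/(397281/5) = 5/397281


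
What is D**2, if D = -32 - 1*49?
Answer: 6561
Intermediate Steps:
D = -81 (D = -32 - 49 = -81)
D**2 = (-81)**2 = 6561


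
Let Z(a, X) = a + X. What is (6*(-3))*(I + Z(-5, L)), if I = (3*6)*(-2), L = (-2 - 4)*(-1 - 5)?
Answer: 90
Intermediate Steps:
L = 36 (L = -6*(-6) = 36)
Z(a, X) = X + a
I = -36 (I = 18*(-2) = -36)
(6*(-3))*(I + Z(-5, L)) = (6*(-3))*(-36 + (36 - 5)) = -18*(-36 + 31) = -18*(-5) = 90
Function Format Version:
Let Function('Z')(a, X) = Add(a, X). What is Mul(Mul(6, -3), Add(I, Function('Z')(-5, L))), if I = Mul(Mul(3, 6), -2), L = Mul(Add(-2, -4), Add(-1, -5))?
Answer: 90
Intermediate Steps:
L = 36 (L = Mul(-6, -6) = 36)
Function('Z')(a, X) = Add(X, a)
I = -36 (I = Mul(18, -2) = -36)
Mul(Mul(6, -3), Add(I, Function('Z')(-5, L))) = Mul(Mul(6, -3), Add(-36, Add(36, -5))) = Mul(-18, Add(-36, 31)) = Mul(-18, -5) = 90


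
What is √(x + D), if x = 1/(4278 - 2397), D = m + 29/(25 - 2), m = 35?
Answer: √7541111039/14421 ≈ 6.0217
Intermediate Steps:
D = 834/23 (D = 35 + 29/(25 - 2) = 35 + 29/23 = 834/23 ≈ 36.261)
x = 1/1881 ≈ 0.00053163
√(x + D) = √(1/1881 + 834/23) = √(1568777/43263) = √7541111039/14421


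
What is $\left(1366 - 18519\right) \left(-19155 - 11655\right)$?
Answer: $528483930$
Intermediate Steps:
$\left(1366 - 18519\right) \left(-19155 - 11655\right) = \left(-17153\right) \left(-30810\right) = 528483930$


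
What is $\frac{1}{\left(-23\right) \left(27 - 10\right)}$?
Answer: $- \frac{1}{391} \approx -0.0025575$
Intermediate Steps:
$\frac{1}{\left(-23\right) \left(27 - 10\right)} = \frac{1}{\left(-23\right) 17} = \frac{1}{-391} = - \frac{1}{391}$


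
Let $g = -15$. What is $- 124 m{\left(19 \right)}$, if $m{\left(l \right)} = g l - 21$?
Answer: $37944$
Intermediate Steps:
$m{\left(l \right)} = -21 - 15 l$ ($m{\left(l \right)} = - 15 l - 21 = -21 - 15 l$)
$- 124 m{\left(19 \right)} = - 124 \left(-21 - 285\right) = \left(-124\right) \left(-306\right) = 37944$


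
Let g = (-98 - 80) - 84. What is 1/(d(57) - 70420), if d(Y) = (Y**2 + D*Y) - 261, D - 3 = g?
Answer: -1/82195 ≈ -1.2166e-5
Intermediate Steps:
g = -262 (g = -178 - 84 = -262)
D = -259 (D = 3 - 262 = -259)
d(Y) = -261 + Y**2 - 259*Y (d(Y) = (Y**2 - 259*Y) - 261 = -261 + Y**2 - 259*Y)
1/(d(57) - 70420) = 1/((-261 + 57**2 - 259*57) - 70420) = 1/((-261 + 3249 - 14763) - 70420) = 1/(-11775 - 70420) = 1/(-82195) = -1/82195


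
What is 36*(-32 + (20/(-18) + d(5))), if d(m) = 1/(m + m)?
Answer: -5942/5 ≈ -1188.4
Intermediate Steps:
d(m) = 1/(2*m)
36*(-32 + (20/(-18) + d(5))) = 36*(-32 + (20/(-18) + (1/2)/5)) = 36*(-32 + (20*(-1/18) + (1/2)*(1/5))) = 36*(-32 + (-10/9 + 1/10)) = 36*(-32 - 91/90) = 36*(-2971/90) = -5942/5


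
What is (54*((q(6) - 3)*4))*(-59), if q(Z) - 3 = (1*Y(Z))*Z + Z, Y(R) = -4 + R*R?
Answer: -2523312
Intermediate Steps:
Y(R) = -4 + R**2
q(Z) = 3 + Z + Z*(-4 + Z**2) (q(Z) = 3 + ((1*(-4 + Z**2))*Z + Z) = 3 + ((-4 + Z**2)*Z + Z) = 3 + (Z*(-4 + Z**2) + Z) = 3 + (Z + Z*(-4 + Z**2)) = 3 + Z + Z*(-4 + Z**2))
(54*((q(6) - 3)*4))*(-59) = (54*(((3 + 6**3 - 3*6) - 3)*4))*(-59) = (54*(((3 + 216 - 18) - 3)*4))*(-59) = (54*((201 - 3)*4))*(-59) = (54*(198*4))*(-59) = (54*792)*(-59) = 42768*(-59) = -2523312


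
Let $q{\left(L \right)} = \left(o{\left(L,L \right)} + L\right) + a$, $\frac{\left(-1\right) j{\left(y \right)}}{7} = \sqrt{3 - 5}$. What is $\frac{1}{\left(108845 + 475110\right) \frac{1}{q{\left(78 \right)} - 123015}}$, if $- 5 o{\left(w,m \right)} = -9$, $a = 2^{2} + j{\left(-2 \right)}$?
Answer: $- \frac{614656}{2919775} - \frac{7 i \sqrt{2}}{583955} \approx -0.21051 - 1.6952 \cdot 10^{-5} i$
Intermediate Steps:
$j{\left(y \right)} = - 7 i \sqrt{2}$ ($j{\left(y \right)} = - 7 \sqrt{3 - 5} = - 7 \sqrt{-2} = - 7 i \sqrt{2}$)
$a = 4 - 7 i \sqrt{2}$ ($a = 2^{2} - 7 i \sqrt{2} = 4 - 7 i \sqrt{2} \approx 4.0 - 9.8995 i$)
$o{\left(w,m \right)} = \frac{9}{5}$ ($o{\left(w,m \right)} = \left(- \frac{1}{5}\right) \left(-9\right) = \frac{9}{5}$)
$q{\left(L \right)} = \frac{29}{5} + L - 7 i \sqrt{2}$ ($q{\left(L \right)} = \left(\frac{9}{5} + L\right) + \left(4 - 7 i \sqrt{2}\right) = \frac{29}{5} + L - 7 i \sqrt{2}$)
$\frac{1}{\left(108845 + 475110\right) \frac{1}{q{\left(78 \right)} - 123015}} = \frac{1}{\left(108845 + 475110\right) \frac{1}{\left(\frac{29}{5} + 78 - 7 i \sqrt{2}\right) - 123015}} = \frac{1}{583955 \frac{1}{\left(\frac{419}{5} - 7 i \sqrt{2}\right) - 123015}} = \frac{1}{583955 \frac{1}{- \frac{614656}{5} - 7 i \sqrt{2}}} = - \frac{614656}{2919775} - \frac{7 i \sqrt{2}}{583955}$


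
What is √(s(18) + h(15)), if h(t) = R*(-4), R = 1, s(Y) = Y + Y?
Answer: 4*√2 ≈ 5.6569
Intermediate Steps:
s(Y) = 2*Y
h(t) = -4 (h(t) = 1*(-4) = -4)
√(s(18) + h(15)) = √(2*18 - 4) = √(36 - 4) = √32 = 4*√2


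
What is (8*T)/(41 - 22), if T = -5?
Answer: -40/19 ≈ -2.1053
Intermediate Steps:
(8*T)/(41 - 22) = (8*(-5))/(41 - 22) = -40/19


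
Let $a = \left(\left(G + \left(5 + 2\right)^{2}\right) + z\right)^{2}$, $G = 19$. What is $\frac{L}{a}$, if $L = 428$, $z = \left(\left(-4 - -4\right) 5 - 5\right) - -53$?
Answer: $\frac{107}{3364} \approx 0.031807$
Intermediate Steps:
$z = 48$ ($z = \left(\left(-4 + 4\right) 5 - 5\right) + 53 = \left(0 \cdot 5 - 5\right) + 53 = \left(0 - 5\right) + 53 = -5 + 53 = 48$)
$a = 13456$ ($a = \left(\left(19 + \left(5 + 2\right)^{2}\right) + 48\right)^{2} = \left(\left(19 + 7^{2}\right) + 48\right)^{2} = \left(\left(19 + 49\right) + 48\right)^{2} = \left(68 + 48\right)^{2} = 116^{2} = 13456$)
$\frac{L}{a} = \frac{428}{13456} = 428 \cdot \frac{1}{13456} = \frac{107}{3364}$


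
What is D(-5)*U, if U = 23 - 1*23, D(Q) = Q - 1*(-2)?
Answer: 0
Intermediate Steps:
D(Q) = 2 + Q (D(Q) = Q + 2 = 2 + Q)
U = 0 (U = 23 - 23 = 0)
D(-5)*U = (2 - 5)*0 = -3*0 = 0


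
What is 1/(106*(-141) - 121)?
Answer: -1/15067 ≈ -6.6370e-5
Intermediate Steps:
1/(106*(-141) - 121) = 1/(-14946 - 121) = 1/(-15067) = -1/15067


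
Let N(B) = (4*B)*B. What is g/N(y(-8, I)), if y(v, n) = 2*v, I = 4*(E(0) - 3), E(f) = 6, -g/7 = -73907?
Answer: 517349/1024 ≈ 505.22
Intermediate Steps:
g = 517349 (g = -7*(-73907) = 517349)
I = 12 (I = 4*(6 - 3) = 4*3 = 12)
N(B) = 4*B**2
g/N(y(-8, I)) = 517349/((4*(2*(-8))**2)) = 517349/((4*(-16)**2)) = 517349/((4*256)) = 517349/1024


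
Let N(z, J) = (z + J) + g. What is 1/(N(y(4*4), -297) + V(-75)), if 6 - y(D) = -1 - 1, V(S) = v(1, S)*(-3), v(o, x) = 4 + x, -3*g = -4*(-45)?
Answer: -1/136 ≈ -0.0073529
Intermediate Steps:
g = -60 (g = -(-4)*(-45)/3 = -1/3*180 = -60)
V(S) = -12 - 3*S (V(S) = (4 + S)*(-3) = -12 - 3*S)
y(D) = 8 (y(D) = 6 - (-1 - 1) = 6 - 1*(-2) = 6 + 2 = 8)
N(z, J) = -60 + J + z (N(z, J) = (z + J) - 60 = (J + z) - 60 = -60 + J + z)
1/(N(y(4*4), -297) + V(-75)) = 1/((-60 - 297 + 8) + (-12 - 3*(-75))) = 1/(-349 + (-12 + 225)) = 1/(-349 + 213) = 1/(-136) = -1/136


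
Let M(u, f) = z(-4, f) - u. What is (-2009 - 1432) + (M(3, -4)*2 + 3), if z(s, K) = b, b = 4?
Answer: -3436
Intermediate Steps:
z(s, K) = 4
M(u, f) = 4 - u
(-2009 - 1432) + (M(3, -4)*2 + 3) = (-2009 - 1432) + ((4 - 1*3)*2 + 3) = -3441 + ((4 - 3)*2 + 3) = -3441 + (1*2 + 3) = -3441 + (2 + 3) = -3441 + 5 = -3436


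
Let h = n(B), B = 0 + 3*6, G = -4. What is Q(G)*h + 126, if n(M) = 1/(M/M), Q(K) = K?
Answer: 122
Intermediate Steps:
B = 18 (B = 0 + 18 = 18)
n(M) = 1 (n(M) = 1/1 = 1)
h = 1
Q(G)*h + 126 = -4*1 + 126 = -4 + 126 = 122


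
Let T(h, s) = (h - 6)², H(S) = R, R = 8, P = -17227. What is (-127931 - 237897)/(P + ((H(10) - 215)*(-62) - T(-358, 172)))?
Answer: 365828/136889 ≈ 2.6724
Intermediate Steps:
H(S) = 8
T(h, s) = (-6 + h)²
(-127931 - 237897)/(P + ((H(10) - 215)*(-62) - T(-358, 172))) = (-127931 - 237897)/(-17227 + ((8 - 215)*(-62) - (-6 - 358)²)) = -365828/(-17227 + (-207*(-62) - 1*(-364)²)) = -365828/(-17227 + (12834 - 1*132496)) = -365828/(-17227 + (12834 - 132496)) = -365828/(-17227 - 119662) = -365828/(-136889) = -365828*(-1/136889) = 365828/136889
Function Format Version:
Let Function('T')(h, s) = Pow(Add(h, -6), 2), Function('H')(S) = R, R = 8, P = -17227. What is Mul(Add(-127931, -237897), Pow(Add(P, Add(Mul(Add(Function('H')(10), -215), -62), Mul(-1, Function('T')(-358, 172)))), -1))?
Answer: Rational(365828, 136889) ≈ 2.6724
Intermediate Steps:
Function('H')(S) = 8
Function('T')(h, s) = Pow(Add(-6, h), 2)
Mul(Add(-127931, -237897), Pow(Add(P, Add(Mul(Add(Function('H')(10), -215), -62), Mul(-1, Function('T')(-358, 172)))), -1)) = Mul(Add(-127931, -237897), Pow(Add(-17227, Add(Mul(Add(8, -215), -62), Mul(-1, Pow(Add(-6, -358), 2)))), -1)) = Mul(-365828, Pow(Add(-17227, Add(Mul(-207, -62), Mul(-1, Pow(-364, 2)))), -1)) = Mul(-365828, Pow(Add(-17227, Add(12834, Mul(-1, 132496))), -1)) = Mul(-365828, Pow(Add(-17227, Add(12834, -132496)), -1)) = Mul(-365828, Pow(Add(-17227, -119662), -1)) = Mul(-365828, Pow(-136889, -1)) = Mul(-365828, Rational(-1, 136889)) = Rational(365828, 136889)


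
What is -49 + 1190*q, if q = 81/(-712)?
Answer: -65639/356 ≈ -184.38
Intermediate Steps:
q = -81/712 (q = 81*(-1/712) = -81/712 ≈ -0.11376)
-49 + 1190*q = -49 + 1190*(-81/712) = -49 - 48195/356 = -65639/356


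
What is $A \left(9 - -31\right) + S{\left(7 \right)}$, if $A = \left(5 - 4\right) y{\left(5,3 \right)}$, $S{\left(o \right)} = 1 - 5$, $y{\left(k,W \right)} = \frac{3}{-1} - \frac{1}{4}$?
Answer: $-134$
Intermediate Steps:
$y{\left(k,W \right)} = - \frac{13}{4}$ ($y{\left(k,W \right)} = 3 \left(-1\right) - \frac{1}{4} = -3 - \frac{1}{4} = - \frac{13}{4}$)
$S{\left(o \right)} = -4$ ($S{\left(o \right)} = 1 - 5 = -4$)
$A = - \frac{13}{4}$ ($A = \left(5 - 4\right) \left(- \frac{13}{4}\right) = 1 \left(- \frac{13}{4}\right) = - \frac{13}{4} \approx -3.25$)
$A \left(9 - -31\right) + S{\left(7 \right)} = - \frac{13 \left(9 - -31\right)}{4} - 4 = - \frac{13 \left(9 + 31\right)}{4} - 4 = \left(- \frac{13}{4}\right) 40 - 4 = -130 - 4 = -134$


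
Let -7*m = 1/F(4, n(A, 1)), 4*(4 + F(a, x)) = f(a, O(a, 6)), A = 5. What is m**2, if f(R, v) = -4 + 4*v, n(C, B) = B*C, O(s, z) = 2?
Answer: 1/441 ≈ 0.0022676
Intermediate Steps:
F(a, x) = -3 (F(a, x) = -4 + (-4 + 4*2)/4 = -4 + (-4 + 8)/4 = -4 + (1/4)*4 = -4 + 1 = -3)
m = 1/21 (m = -1/7/(-3) = -1/7*(-1/3) = 1/21 ≈ 0.047619)
m**2 = (1/21)**2 = 1/441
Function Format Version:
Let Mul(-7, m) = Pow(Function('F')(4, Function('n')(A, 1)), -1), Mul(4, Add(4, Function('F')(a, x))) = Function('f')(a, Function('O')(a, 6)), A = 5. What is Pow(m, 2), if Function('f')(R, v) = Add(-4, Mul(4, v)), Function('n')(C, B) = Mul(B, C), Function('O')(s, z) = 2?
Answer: Rational(1, 441) ≈ 0.0022676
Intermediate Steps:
Function('F')(a, x) = -3 (Function('F')(a, x) = Add(-4, Mul(Rational(1, 4), Add(-4, Mul(4, 2)))) = Add(-4, Mul(Rational(1, 4), Add(-4, 8))) = Add(-4, Mul(Rational(1, 4), 4)) = Add(-4, 1) = -3)
m = Rational(1, 21) (m = Mul(Rational(-1, 7), Pow(-3, -1)) = Mul(Rational(-1, 7), Rational(-1, 3)) = Rational(1, 21) ≈ 0.047619)
Pow(m, 2) = Pow(Rational(1, 21), 2) = Rational(1, 441)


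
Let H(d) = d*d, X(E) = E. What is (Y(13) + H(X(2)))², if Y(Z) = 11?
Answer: 225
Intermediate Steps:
H(d) = d²
(Y(13) + H(X(2)))² = (11 + 2²)² = (11 + 4)² = 15² = 225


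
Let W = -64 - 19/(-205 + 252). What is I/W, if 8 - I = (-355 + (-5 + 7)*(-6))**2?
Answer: 6330007/3027 ≈ 2091.2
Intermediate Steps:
I = -134681 (I = 8 - (-355 + (-5 + 7)*(-6))**2 = 8 - (-355 + 2*(-6))**2 = 8 - (-355 - 12)**2 = 8 - 1*(-367)**2 = 8 - 1*134689 = 8 - 134689 = -134681)
W = -3027/47 (W = -64 - 19/47 = -3027/47 ≈ -64.404)
I/W = -134681/(-3027/47) = -134681*(-47/3027) = 6330007/3027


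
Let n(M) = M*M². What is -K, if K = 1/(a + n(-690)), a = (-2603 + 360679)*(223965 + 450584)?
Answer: -1/241211298724 ≈ -4.1457e-12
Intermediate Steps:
n(M) = M³
a = 241539807724 (a = 358076*674549 = 241539807724)
K = 1/241211298724 (K = 1/(241539807724 + (-690)³) = 1/(241539807724 - 328509000) = 1/241211298724 ≈ 4.1457e-12)
-K = -1*1/241211298724 = -1/241211298724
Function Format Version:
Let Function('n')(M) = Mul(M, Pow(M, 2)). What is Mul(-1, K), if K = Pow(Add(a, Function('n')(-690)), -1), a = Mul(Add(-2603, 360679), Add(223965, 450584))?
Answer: Rational(-1, 241211298724) ≈ -4.1457e-12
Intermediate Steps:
Function('n')(M) = Pow(M, 3)
a = 241539807724 (a = Mul(358076, 674549) = 241539807724)
K = Rational(1, 241211298724) (K = Pow(Add(241539807724, Pow(-690, 3)), -1) = Pow(Add(241539807724, -328509000), -1) = Pow(241211298724, -1) = Rational(1, 241211298724) ≈ 4.1457e-12)
Mul(-1, K) = Mul(-1, Rational(1, 241211298724)) = Rational(-1, 241211298724)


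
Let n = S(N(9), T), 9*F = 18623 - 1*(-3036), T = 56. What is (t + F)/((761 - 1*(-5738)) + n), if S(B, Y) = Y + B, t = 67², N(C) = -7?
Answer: 15515/14733 ≈ 1.0531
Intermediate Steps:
t = 4489
F = 21659/9 (F = (18623 - 1*(-3036))/9 = (18623 + 3036)/9 = (⅑)*21659 = 21659/9 ≈ 2406.6)
S(B, Y) = B + Y
n = 49 (n = -7 + 56 = 49)
(t + F)/((761 - 1*(-5738)) + n) = (4489 + 21659/9)/((761 - 1*(-5738)) + 49) = 62060/(9*((761 + 5738) + 49)) = 62060/(9*(6499 + 49)) = (62060/9)/6548 = (62060/9)*(1/6548) = 15515/14733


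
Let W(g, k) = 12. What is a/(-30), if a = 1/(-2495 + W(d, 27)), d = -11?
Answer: 1/74490 ≈ 1.3425e-5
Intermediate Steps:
a = -1/2483 (a = 1/(-2495 + 12) = 1/(-2483) = -1/2483 ≈ -0.00040274)
a/(-30) = -1/2483/(-30) = -1/30*(-1/2483) = 1/74490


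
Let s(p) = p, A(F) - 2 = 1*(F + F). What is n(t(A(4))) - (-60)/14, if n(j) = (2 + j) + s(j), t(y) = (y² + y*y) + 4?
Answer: 2900/7 ≈ 414.29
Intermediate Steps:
A(F) = 2 + 2*F (A(F) = 2 + 1*(F + F) = 2 + 1*(2*F) = 2 + 2*F)
t(y) = 4 + 2*y² (t(y) = (y² + y²) + 4 = 2*y² + 4 = 4 + 2*y²)
n(j) = 2 + 2*j (n(j) = (2 + j) + j = 2 + 2*j)
n(t(A(4))) - (-60)/14 = (2 + 2*(4 + 2*(2 + 2*4)²)) - (-60)/14 = (2 + 2*(4 + 2*(2 + 8)²)) - (-60)/14 = (2 + 2*(4 + 2*10²)) - 15*(-2/7) = (2 + 2*(4 + 2*100)) + 30/7 = (2 + 2*(4 + 200)) + 30/7 = (2 + 2*204) + 30/7 = (2 + 408) + 30/7 = 410 + 30/7 = 2900/7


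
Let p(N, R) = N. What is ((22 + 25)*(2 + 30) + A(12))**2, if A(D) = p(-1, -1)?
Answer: 2259009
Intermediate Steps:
A(D) = -1
((22 + 25)*(2 + 30) + A(12))**2 = ((22 + 25)*(2 + 30) - 1)**2 = (47*32 - 1)**2 = (1504 - 1)**2 = 1503**2 = 2259009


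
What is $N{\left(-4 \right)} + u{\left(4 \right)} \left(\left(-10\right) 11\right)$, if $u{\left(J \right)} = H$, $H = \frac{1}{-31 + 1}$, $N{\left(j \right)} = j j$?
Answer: $\frac{59}{3} \approx 19.667$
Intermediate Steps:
$N{\left(j \right)} = j^{2}$
$H = - \frac{1}{30}$ ($H = \frac{1}{-30} = - \frac{1}{30} \approx -0.033333$)
$u{\left(J \right)} = - \frac{1}{30}$
$N{\left(-4 \right)} + u{\left(4 \right)} \left(\left(-10\right) 11\right) = \left(-4\right)^{2} - \frac{\left(-10\right) 11}{30} = 16 - - \frac{11}{3} = 16 + \frac{11}{3} = \frac{59}{3}$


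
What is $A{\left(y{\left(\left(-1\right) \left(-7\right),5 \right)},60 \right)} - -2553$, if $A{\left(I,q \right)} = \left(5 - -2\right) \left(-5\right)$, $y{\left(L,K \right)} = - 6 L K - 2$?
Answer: $2518$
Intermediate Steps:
$y{\left(L,K \right)} = -2 - 6 K L$ ($y{\left(L,K \right)} = - 6 K L - 2 = -2 - 6 K L$)
$A{\left(I,q \right)} = -35$ ($A{\left(I,q \right)} = \left(5 + 2\right) \left(-5\right) = 7 \left(-5\right) = -35$)
$A{\left(y{\left(\left(-1\right) \left(-7\right),5 \right)},60 \right)} - -2553 = -35 - -2553 = -35 + 2553 = 2518$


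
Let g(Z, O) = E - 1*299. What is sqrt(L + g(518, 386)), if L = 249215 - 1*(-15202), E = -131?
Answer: sqrt(263987) ≈ 513.80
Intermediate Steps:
g(Z, O) = -430 (g(Z, O) = -131 - 1*299 = -131 - 299 = -430)
L = 264417 (L = 249215 + 15202 = 264417)
sqrt(L + g(518, 386)) = sqrt(264417 - 430) = sqrt(263987)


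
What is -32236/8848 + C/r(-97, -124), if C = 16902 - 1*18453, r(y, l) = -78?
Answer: 467035/28756 ≈ 16.241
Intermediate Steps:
C = -1551 (C = 16902 - 18453 = -1551)
-32236/8848 + C/r(-97, -124) = -32236/8848 - 1551/(-78) = -32236*1/8848 - 1551*(-1/78) = -8059/2212 + 517/26 = 467035/28756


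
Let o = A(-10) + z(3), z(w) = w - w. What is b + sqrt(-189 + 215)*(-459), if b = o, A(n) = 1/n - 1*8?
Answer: -81/10 - 459*sqrt(26) ≈ -2348.6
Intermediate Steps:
A(n) = -8 + 1/n (A(n) = 1/n - 8 = -8 + 1/n)
z(w) = 0
o = -81/10 (o = (-8 + 1/(-10)) + 0 = (-8 - 1/10) + 0 = -81/10 + 0 = -81/10 ≈ -8.1000)
b = -81/10 ≈ -8.1000
b + sqrt(-189 + 215)*(-459) = -81/10 + sqrt(-189 + 215)*(-459) = -81/10 + sqrt(26)*(-459) = -81/10 - 459*sqrt(26)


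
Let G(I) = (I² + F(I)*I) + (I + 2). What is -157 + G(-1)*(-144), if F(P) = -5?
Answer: -1165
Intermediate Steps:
G(I) = 2 + I² - 4*I (G(I) = (I² - 5*I) + (I + 2) = (I² - 5*I) + (2 + I) = 2 + I² - 4*I)
-157 + G(-1)*(-144) = -157 + (2 + (-1)² - 4*(-1))*(-144) = -157 + (2 + 1 + 4)*(-144) = -157 + 7*(-144) = -157 - 1008 = -1165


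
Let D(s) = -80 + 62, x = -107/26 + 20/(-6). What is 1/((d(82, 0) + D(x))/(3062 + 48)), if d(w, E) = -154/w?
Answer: -25502/163 ≈ -156.45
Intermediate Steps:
x = -581/78 (x = -107*1/26 + 20*(-⅙) = -107/26 - 10/3 = -581/78 ≈ -7.4487)
D(s) = -18
1/((d(82, 0) + D(x))/(3062 + 48)) = 1/((-154/82 - 18)/(3062 + 48)) = 1/((-154*1/82 - 18)/3110) = 1/((-77/41 - 18)*(1/3110)) = 1/(-815/41*1/3110) = 1/(-163/25502) = -25502/163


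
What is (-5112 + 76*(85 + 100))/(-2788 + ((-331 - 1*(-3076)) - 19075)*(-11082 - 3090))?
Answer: 2237/57856493 ≈ 3.8665e-5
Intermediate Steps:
(-5112 + 76*(85 + 100))/(-2788 + ((-331 - 1*(-3076)) - 19075)*(-11082 - 3090)) = (-5112 + 76*185)/(-2788 + ((-331 + 3076) - 19075)*(-14172)) = (-5112 + 14060)/(-2788 + (2745 - 19075)*(-14172)) = 8948/(-2788 - 16330*(-14172)) = 8948/(-2788 + 231428760) = 8948/231425972 = 8948*(1/231425972) = 2237/57856493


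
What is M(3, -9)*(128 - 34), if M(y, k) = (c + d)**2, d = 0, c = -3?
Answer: 846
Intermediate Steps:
M(y, k) = 9 (M(y, k) = (-3 + 0)**2 = (-3)**2 = 9)
M(3, -9)*(128 - 34) = 9*(128 - 34) = 9*94 = 846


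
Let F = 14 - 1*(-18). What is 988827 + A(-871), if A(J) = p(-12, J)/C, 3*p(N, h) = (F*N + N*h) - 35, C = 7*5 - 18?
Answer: 50440210/51 ≈ 9.8902e+5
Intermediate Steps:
F = 32 (F = 14 + 18 = 32)
C = 17 (C = 35 - 18 = 17)
p(N, h) = -35/3 + 32*N/3 + N*h/3 (p(N, h) = ((32*N + N*h) - 35)/3 = (-35 + 32*N + N*h)/3 = -35/3 + 32*N/3 + N*h/3)
A(J) = -419/51 - 4*J/17 (A(J) = (-35/3 + (32/3)*(-12) + (⅓)*(-12)*J)/17 = (-35/3 - 128 - 4*J)*(1/17) = (-419/3 - 4*J)*(1/17) = -419/51 - 4*J/17)
988827 + A(-871) = 988827 + (-419/51 - 4/17*(-871)) = 988827 + (-419/51 + 3484/17) = 988827 + 10033/51 = 50440210/51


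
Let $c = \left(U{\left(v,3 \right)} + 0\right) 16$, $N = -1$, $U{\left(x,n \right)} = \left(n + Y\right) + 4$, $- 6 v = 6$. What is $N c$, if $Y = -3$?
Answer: $-64$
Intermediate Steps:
$v = -1$ ($v = \left(- \frac{1}{6}\right) 6 = -1$)
$U{\left(x,n \right)} = 1 + n$ ($U{\left(x,n \right)} = \left(n - 3\right) + 4 = \left(-3 + n\right) + 4 = 1 + n$)
$c = 64$ ($c = \left(\left(1 + 3\right) + 0\right) 16 = \left(4 + 0\right) 16 = 4 \cdot 16 = 64$)
$N c = \left(-1\right) 64 = -64$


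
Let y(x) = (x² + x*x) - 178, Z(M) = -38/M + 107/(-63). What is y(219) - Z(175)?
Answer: 21542831/225 ≈ 95746.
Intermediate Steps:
Z(M) = -107/63 - 38/M (Z(M) = -38/M + 107*(-1/63) = -38/M - 107/63 = -107/63 - 38/M)
y(x) = -178 + 2*x² (y(x) = (x² + x²) - 178 = 2*x² - 178 = -178 + 2*x²)
y(219) - Z(175) = (-178 + 2*219²) - (-107/63 - 38/175) = (-178 + 2*47961) - (-107/63 - 38*1/175) = (-178 + 95922) - (-107/63 - 38/175) = 95744 - 1*(-431/225) = 95744 + 431/225 = 21542831/225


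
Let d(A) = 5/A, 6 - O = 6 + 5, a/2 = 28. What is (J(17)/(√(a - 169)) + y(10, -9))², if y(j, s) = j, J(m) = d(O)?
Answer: (1130 + I*√113)²/12769 ≈ 99.991 + 1.8814*I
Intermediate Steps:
a = 56 (a = 2*28 = 56)
O = -5 (O = 6 - (6 + 5) = 6 - 1*11 = 6 - 11 = -5)
J(m) = -1 (J(m) = 5/(-5) = 5*(-⅕) = -1)
(J(17)/(√(a - 169)) + y(10, -9))² = (-1/(√(56 - 169)) + 10)² = (-1/(√(-113)) + 10)² = (-1/(I*√113) + 10)² = (-(-1)*I*√113/113 + 10)² = (I*√113/113 + 10)² = (10 + I*√113/113)²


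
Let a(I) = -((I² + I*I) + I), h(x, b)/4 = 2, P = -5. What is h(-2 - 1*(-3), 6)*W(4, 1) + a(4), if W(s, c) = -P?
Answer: 4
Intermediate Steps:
h(x, b) = 8 (h(x, b) = 4*2 = 8)
a(I) = -I - 2*I² (a(I) = -((I² + I²) + I) = -(2*I² + I) = -(I + 2*I²) = -I - 2*I²)
W(s, c) = 5 (W(s, c) = -1*(-5) = 5)
h(-2 - 1*(-3), 6)*W(4, 1) + a(4) = 8*5 - 1*4*(1 + 2*4) = 40 - 1*4*(1 + 8) = 40 - 1*4*9 = 40 - 36 = 4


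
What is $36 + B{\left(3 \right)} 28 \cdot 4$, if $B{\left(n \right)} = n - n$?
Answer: $36$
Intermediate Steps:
$B{\left(n \right)} = 0$
$36 + B{\left(3 \right)} 28 \cdot 4 = 36 + 0 \cdot 28 \cdot 4 = 36 + 0 \cdot 112 = 36 + 0 = 36$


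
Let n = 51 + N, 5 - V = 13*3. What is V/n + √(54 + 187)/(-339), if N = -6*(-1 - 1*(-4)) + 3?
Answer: -17/18 - √241/339 ≈ -0.99024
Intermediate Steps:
V = -34 (V = 5 - 13*3 = 5 - 1*39 = 5 - 39 = -34)
N = -15 (N = -6*(-1 + 4) + 3 = -6*3 + 3 = -18 + 3 = -15)
n = 36 (n = 51 - 15 = 36)
V/n + √(54 + 187)/(-339) = -34/36 + √(54 + 187)/(-339) = -34*1/36 + √241*(-1/339) = -17/18 - √241/339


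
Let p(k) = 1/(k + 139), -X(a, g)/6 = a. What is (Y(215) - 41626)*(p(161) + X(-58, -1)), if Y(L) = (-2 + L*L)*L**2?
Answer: 223064904332149/300 ≈ 7.4355e+11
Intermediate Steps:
X(a, g) = -6*a
p(k) = 1/(139 + k)
Y(L) = L**2*(-2 + L**2) (Y(L) = (-2 + L**2)*L**2 = L**2*(-2 + L**2))
(Y(215) - 41626)*(p(161) + X(-58, -1)) = (215**2*(-2 + 215**2) - 41626)*(1/(139 + 161) - 6*(-58)) = (46225*(-2 + 46225) - 41626)*(1/300 + 348) = (46225*46223 - 41626)*(1/300 + 348) = (2136658175 - 41626)*(104401/300) = 2136616549*(104401/300) = 223064904332149/300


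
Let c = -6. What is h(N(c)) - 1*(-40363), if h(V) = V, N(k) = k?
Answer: 40357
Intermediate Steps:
h(N(c)) - 1*(-40363) = -6 - 1*(-40363) = -6 + 40363 = 40357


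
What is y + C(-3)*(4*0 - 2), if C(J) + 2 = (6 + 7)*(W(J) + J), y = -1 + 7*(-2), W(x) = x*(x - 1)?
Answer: -245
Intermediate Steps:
W(x) = x*(-1 + x)
y = -15 (y = -1 - 14 = -15)
C(J) = -2 + 13*J + 13*J*(-1 + J) (C(J) = -2 + (6 + 7)*(J*(-1 + J) + J) = -2 + 13*(J + J*(-1 + J)) = -2 + (13*J + 13*J*(-1 + J)) = -2 + 13*J + 13*J*(-1 + J))
y + C(-3)*(4*0 - 2) = -15 + (-2 + 13*(-3)²)*(4*0 - 2) = -15 + (-2 + 13*9)*(0 - 2) = -15 + (-2 + 117)*(-2) = -15 + 115*(-2) = -15 - 230 = -245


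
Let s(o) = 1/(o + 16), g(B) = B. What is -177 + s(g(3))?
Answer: -3362/19 ≈ -176.95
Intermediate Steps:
s(o) = 1/(16 + o)
-177 + s(g(3)) = -177 + 1/(16 + 3) = -177 + 1/19 = -3362/19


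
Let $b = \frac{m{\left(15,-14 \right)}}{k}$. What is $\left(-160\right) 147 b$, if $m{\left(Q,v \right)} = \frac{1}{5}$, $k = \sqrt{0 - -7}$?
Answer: $- 672 \sqrt{7} \approx -1777.9$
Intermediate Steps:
$k = \sqrt{7}$ ($k = \sqrt{0 + 7} = \sqrt{7} \approx 2.6458$)
$m{\left(Q,v \right)} = \frac{1}{5}$
$b = \frac{\sqrt{7}}{35}$ ($b = \frac{1}{5 \sqrt{7}} = \frac{\frac{1}{7} \sqrt{7}}{5} = \frac{\sqrt{7}}{35} \approx 0.075593$)
$\left(-160\right) 147 b = \left(-160\right) 147 \frac{\sqrt{7}}{35} = - 23520 \frac{\sqrt{7}}{35} = - 672 \sqrt{7}$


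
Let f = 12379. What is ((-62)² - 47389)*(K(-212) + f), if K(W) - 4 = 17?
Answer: -539958000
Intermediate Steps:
K(W) = 21 (K(W) = 4 + 17 = 21)
((-62)² - 47389)*(K(-212) + f) = ((-62)² - 47389)*(21 + 12379) = (3844 - 47389)*12400 = -43545*12400 = -539958000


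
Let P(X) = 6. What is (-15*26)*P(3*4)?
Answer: -2340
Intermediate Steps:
(-15*26)*P(3*4) = -15*26*6 = -390*6 = -2340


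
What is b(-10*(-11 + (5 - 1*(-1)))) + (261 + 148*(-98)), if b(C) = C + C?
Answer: -14143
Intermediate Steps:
b(C) = 2*C
b(-10*(-11 + (5 - 1*(-1)))) + (261 + 148*(-98)) = 2*(-10*(-11 + (5 - 1*(-1)))) + (261 + 148*(-98)) = 2*(-10*(-11 + (5 + 1))) + (261 - 14504) = 2*(-10*(-11 + 6)) - 14243 = 2*(-10*(-5)) - 14243 = 2*50 - 14243 = 100 - 14243 = -14143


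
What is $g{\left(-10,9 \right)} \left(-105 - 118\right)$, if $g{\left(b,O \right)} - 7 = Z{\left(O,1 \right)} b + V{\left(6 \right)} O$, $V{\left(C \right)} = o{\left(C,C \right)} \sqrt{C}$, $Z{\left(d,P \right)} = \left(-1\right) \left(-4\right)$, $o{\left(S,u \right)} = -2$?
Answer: $7359 + 4014 \sqrt{6} \approx 17191.0$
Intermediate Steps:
$Z{\left(d,P \right)} = 4$
$V{\left(C \right)} = - 2 \sqrt{C}$
$g{\left(b,O \right)} = 7 + 4 b - 2 O \sqrt{6}$ ($g{\left(b,O \right)} = 7 + \left(4 b + - 2 \sqrt{6} O\right) = 7 - \left(- 4 b + 2 O \sqrt{6}\right) = 7 + 4 b - 2 O \sqrt{6}$)
$g{\left(-10,9 \right)} \left(-105 - 118\right) = \left(7 + 4 \left(-10\right) - 18 \sqrt{6}\right) \left(-105 - 118\right) = \left(7 - 40 - 18 \sqrt{6}\right) \left(-223\right) = \left(-33 - 18 \sqrt{6}\right) \left(-223\right) = 7359 + 4014 \sqrt{6}$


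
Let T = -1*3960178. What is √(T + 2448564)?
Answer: I*√1511614 ≈ 1229.5*I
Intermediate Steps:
T = -3960178
√(T + 2448564) = √(-3960178 + 2448564) = √(-1511614) = I*√1511614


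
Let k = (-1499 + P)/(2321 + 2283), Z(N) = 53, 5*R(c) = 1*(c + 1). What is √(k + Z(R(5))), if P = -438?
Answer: 5*√11145133/2302 ≈ 7.2512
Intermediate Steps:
R(c) = ⅕ + c/5 (R(c) = (1*(c + 1))/5 = (1*(1 + c))/5 = (1 + c)/5 = ⅕ + c/5)
k = -1937/4604 (k = (-1499 - 438)/(2321 + 2283) = -1937/4604 ≈ -0.42072)
√(k + Z(R(5))) = √(-1937/4604 + 53) = √(242075/4604) = 5*√11145133/2302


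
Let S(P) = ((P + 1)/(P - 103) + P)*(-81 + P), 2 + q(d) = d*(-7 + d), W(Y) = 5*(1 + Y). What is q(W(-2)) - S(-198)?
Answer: -16555421/301 ≈ -55001.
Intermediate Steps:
W(Y) = 5 + 5*Y
q(d) = -2 + d*(-7 + d)
S(P) = (-81 + P)*(P + (1 + P)/(-103 + P)) (S(P) = ((1 + P)/(-103 + P) + P)*(-81 + P) = (P + (1 + P)/(-103 + P))*(-81 + P) = (-81 + P)*(P + (1 + P)/(-103 + P)))
q(W(-2)) - S(-198) = (-2 + (5 + 5*(-2))² - 7*(5 + 5*(-2))) - (-81 + (-198)³ - 183*(-198)² + 8263*(-198))/(-103 - 198) = (-2 + (5 - 10)² - 7*(5 - 10)) - (-81 - 7762392 - 183*39204 - 1636074)/(-301) = (-2 + (-5)² - 7*(-5)) - (-1)*(-81 - 7762392 - 7174332 - 1636074)/301 = (-2 + 25 + 35) - (-1)*(-16572879)/301 = 58 - 1*16572879/301 = 58 - 16572879/301 = -16555421/301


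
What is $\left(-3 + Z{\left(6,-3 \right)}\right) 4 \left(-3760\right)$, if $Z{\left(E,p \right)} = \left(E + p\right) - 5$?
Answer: $75200$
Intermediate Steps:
$Z{\left(E,p \right)} = -5 + E + p$
$\left(-3 + Z{\left(6,-3 \right)}\right) 4 \left(-3760\right) = \left(-3 - 2\right) 4 \left(-3760\right) = \left(-5\right) 4 \left(-3760\right) = \left(-20\right) \left(-3760\right) = 75200$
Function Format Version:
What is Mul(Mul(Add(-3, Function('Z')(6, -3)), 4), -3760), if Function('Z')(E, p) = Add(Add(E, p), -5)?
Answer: 75200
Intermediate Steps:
Function('Z')(E, p) = Add(-5, E, p)
Mul(Mul(Add(-3, Function('Z')(6, -3)), 4), -3760) = Mul(Mul(Add(-3, Add(-5, 6, -3)), 4), -3760) = Mul(Mul(Add(-3, -2), 4), -3760) = Mul(Mul(-5, 4), -3760) = Mul(-20, -3760) = 75200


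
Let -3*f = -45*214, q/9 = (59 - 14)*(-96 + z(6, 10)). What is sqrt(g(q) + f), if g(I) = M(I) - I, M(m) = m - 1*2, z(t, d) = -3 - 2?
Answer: 2*sqrt(802) ≈ 56.639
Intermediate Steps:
z(t, d) = -5
q = -40905 (q = 9*((59 - 14)*(-96 - 5)) = 9*(45*(-101)) = 9*(-4545) = -40905)
M(m) = -2 + m (M(m) = m - 2 = -2 + m)
g(I) = -2 (g(I) = (-2 + I) - I = -2)
f = 3210 (f = -(-15)*214 = -1/3*(-9630) = 3210)
sqrt(g(q) + f) = sqrt(-2 + 3210) = sqrt(3208) = 2*sqrt(802)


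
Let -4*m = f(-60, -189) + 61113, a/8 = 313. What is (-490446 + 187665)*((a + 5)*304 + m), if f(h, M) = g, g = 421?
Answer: -452568274605/2 ≈ -2.2628e+11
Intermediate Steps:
a = 2504 (a = 8*313 = 2504)
f(h, M) = 421
m = -30767/2 (m = -(421 + 61113)/4 = -¼*61534 = -30767/2 ≈ -15384.)
(-490446 + 187665)*((a + 5)*304 + m) = (-490446 + 187665)*((2504 + 5)*304 - 30767/2) = -302781*(2509*304 - 30767/2) = -302781*(762736 - 30767/2) = -302781*1494705/2 = -452568274605/2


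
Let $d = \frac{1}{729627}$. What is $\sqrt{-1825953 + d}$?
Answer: $\frac{i \sqrt{972056230257545310}}{729627} \approx 1351.3 i$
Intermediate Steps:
$d = \frac{1}{729627} \approx 1.3706 \cdot 10^{-6}$
$\sqrt{-1825953 + d} = \sqrt{-1825953 + \frac{1}{729627}} = \sqrt{- \frac{1332264609530}{729627}} = \frac{i \sqrt{972056230257545310}}{729627}$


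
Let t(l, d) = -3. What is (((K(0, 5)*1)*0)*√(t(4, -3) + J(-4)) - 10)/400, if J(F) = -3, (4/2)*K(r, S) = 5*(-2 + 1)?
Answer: -1/40 ≈ -0.025000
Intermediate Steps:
K(r, S) = -5/2 (K(r, S) = (5*(-2 + 1))/2 = (5*(-1))/2 = (½)*(-5) = -5/2)
(((K(0, 5)*1)*0)*√(t(4, -3) + J(-4)) - 10)/400 = ((-5/2*1*0)*√(-3 - 3) - 10)/400 = ((-5/2*0)*√(-6) - 10)*(1/400) = (0*(I*√6) - 10)*(1/400) = (0 - 10)*(1/400) = -10*1/400 = -1/40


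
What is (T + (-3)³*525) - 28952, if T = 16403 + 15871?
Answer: -10853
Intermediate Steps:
T = 32274
(T + (-3)³*525) - 28952 = (32274 + (-3)³*525) - 28952 = (32274 - 27*525) - 28952 = (32274 - 14175) - 28952 = 18099 - 28952 = -10853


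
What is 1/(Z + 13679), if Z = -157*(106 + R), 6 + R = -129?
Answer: 1/18232 ≈ 5.4849e-5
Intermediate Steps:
R = -135 (R = -6 - 129 = -135)
Z = 4553 (Z = -157*(106 - 135) = -157*(-29) = 4553)
1/(Z + 13679) = 1/(4553 + 13679) = 1/18232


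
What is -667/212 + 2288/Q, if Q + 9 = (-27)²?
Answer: 301/9540 ≈ 0.031551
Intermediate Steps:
Q = 720 (Q = -9 + (-27)² = -9 + 729 = 720)
-667/212 + 2288/Q = -667/212 + 2288/720 = -667*1/212 + 2288*(1/720) = -667/212 + 143/45 = 301/9540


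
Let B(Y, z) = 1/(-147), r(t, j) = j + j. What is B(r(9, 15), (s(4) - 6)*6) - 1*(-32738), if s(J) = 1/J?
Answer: 4812485/147 ≈ 32738.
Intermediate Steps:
s(J) = 1/J
r(t, j) = 2*j
B(Y, z) = -1/147
B(r(9, 15), (s(4) - 6)*6) - 1*(-32738) = -1/147 - 1*(-32738) = -1/147 + 32738 = 4812485/147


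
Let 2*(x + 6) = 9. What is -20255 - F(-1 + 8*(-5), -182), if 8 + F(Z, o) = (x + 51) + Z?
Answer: -40511/2 ≈ -20256.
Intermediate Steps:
x = -3/2 (x = -6 + (½)*9 = -6 + 9/2 = -3/2 ≈ -1.5000)
F(Z, o) = 83/2 + Z (F(Z, o) = -8 + ((-3/2 + 51) + Z) = -8 + (99/2 + Z) = 83/2 + Z)
-20255 - F(-1 + 8*(-5), -182) = -20255 - (83/2 + (-1 + 8*(-5))) = -20255 - (83/2 + (-1 - 40)) = -20255 - (83/2 - 41) = -20255 - 1*½ = -20255 - ½ = -40511/2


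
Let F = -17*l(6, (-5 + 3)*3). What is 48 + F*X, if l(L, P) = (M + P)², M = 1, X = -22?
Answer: 9398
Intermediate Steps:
l(L, P) = (1 + P)²
F = -425 (F = -17*(1 + (-5 + 3)*3)² = -17*(1 - 2*3)² = -17*(1 - 6)² = -17*(-5)² = -17*25 = -425)
48 + F*X = 48 - 425*(-22) = 48 + 9350 = 9398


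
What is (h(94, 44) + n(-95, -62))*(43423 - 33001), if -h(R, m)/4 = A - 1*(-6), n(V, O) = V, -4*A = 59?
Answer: -625320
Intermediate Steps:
A = -59/4 (A = -¼*59 = -59/4 ≈ -14.750)
h(R, m) = 35 (h(R, m) = -4*(-59/4 - 1*(-6)) = -4*(-59/4 + 6) = -4*(-35/4) = 35)
(h(94, 44) + n(-95, -62))*(43423 - 33001) = (35 - 95)*(43423 - 33001) = -60*10422 = -625320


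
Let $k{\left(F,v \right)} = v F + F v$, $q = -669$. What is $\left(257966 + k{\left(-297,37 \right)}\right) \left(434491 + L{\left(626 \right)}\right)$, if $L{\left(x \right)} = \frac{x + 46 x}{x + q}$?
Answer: $\frac{4402047231708}{43} \approx 1.0237 \cdot 10^{11}$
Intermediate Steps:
$k{\left(F,v \right)} = 2 F v$ ($k{\left(F,v \right)} = F v + F v = 2 F v$)
$L{\left(x \right)} = \frac{47 x}{-669 + x}$ ($L{\left(x \right)} = \frac{x + 46 x}{x - 669} = \frac{47 x}{-669 + x}$)
$\left(257966 + k{\left(-297,37 \right)}\right) \left(434491 + L{\left(626 \right)}\right) = \left(257966 + 2 \left(-297\right) 37\right) \left(434491 + 47 \cdot 626 \frac{1}{-669 + 626}\right) = \left(257966 - 21978\right) \left(434491 + 47 \cdot 626 \frac{1}{-43}\right) = 235988 \left(434491 + 47 \cdot 626 \left(- \frac{1}{43}\right)\right) = 235988 \left(434491 - \frac{29422}{43}\right) = 235988 \cdot \frac{18653691}{43} = \frac{4402047231708}{43}$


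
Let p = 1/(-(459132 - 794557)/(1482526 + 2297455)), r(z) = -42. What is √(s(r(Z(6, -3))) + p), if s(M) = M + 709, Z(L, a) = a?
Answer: 2*√763120238538/67085 ≈ 26.044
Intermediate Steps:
s(M) = 709 + M
p = 3779981/335425 (p = 1/(-(-335425)/3779981) = 1/(-1*(-335425/3779981)) = 1/(335425/3779981) = 3779981/335425 ≈ 11.269)
√(s(r(Z(6, -3))) + p) = √((709 - 42) + 3779981/335425) = √(667 + 3779981/335425) = √(227508456/335425) = 2*√763120238538/67085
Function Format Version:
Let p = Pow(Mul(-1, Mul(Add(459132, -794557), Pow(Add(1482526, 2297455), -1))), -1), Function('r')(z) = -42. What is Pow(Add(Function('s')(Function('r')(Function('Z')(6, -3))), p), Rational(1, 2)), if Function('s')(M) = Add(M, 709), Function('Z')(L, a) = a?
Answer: Mul(Rational(2, 67085), Pow(763120238538, Rational(1, 2))) ≈ 26.044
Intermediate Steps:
Function('s')(M) = Add(709, M)
p = Rational(3779981, 335425) (p = Pow(Mul(-1, Mul(-335425, Pow(3779981, -1))), -1) = Pow(Mul(-1, Mul(-335425, Rational(1, 3779981))), -1) = Pow(Mul(-1, Rational(-335425, 3779981)), -1) = Pow(Rational(335425, 3779981), -1) = Rational(3779981, 335425) ≈ 11.269)
Pow(Add(Function('s')(Function('r')(Function('Z')(6, -3))), p), Rational(1, 2)) = Pow(Add(Add(709, -42), Rational(3779981, 335425)), Rational(1, 2)) = Pow(Add(667, Rational(3779981, 335425)), Rational(1, 2)) = Pow(Rational(227508456, 335425), Rational(1, 2)) = Mul(Rational(2, 67085), Pow(763120238538, Rational(1, 2)))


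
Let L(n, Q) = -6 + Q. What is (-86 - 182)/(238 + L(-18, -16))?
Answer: -67/54 ≈ -1.2407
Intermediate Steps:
(-86 - 182)/(238 + L(-18, -16)) = (-86 - 182)/(238 + (-6 - 16)) = -268/(238 - 22) = -268/216 = -268*1/216 = -67/54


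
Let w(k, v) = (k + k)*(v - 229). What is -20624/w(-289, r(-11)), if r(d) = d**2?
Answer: -2578/7803 ≈ -0.33039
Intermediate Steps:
w(k, v) = 2*k*(-229 + v) (w(k, v) = (2*k)*(-229 + v) = 2*k*(-229 + v))
-20624/w(-289, r(-11)) = -20624*(-1/(578*(-229 + (-11)**2))) = -20624*(-1/(578*(-229 + 121))) = -20624/(2*(-289)*(-108)) = -20624/62424 = -20624*1/62424 = -2578/7803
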